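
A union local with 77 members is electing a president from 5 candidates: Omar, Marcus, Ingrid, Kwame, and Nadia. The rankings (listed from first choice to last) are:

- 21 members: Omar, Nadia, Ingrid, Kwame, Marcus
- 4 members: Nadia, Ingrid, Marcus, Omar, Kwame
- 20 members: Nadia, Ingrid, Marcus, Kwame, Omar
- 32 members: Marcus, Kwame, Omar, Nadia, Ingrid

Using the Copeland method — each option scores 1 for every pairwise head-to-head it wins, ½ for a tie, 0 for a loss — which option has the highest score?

Nadia

Omar: beats Ingrid and Nadia; loses to Marcus and Kwame → score 2.
Marcus: beats Omar and Kwame; loses to Ingrid and Nadia → score 2.
Ingrid: beats Marcus and Kwame; loses to Omar and Nadia → score 2.
Kwame: beats Omar; loses to Marcus, Ingrid, and Nadia → score 1.
Nadia: beats Marcus, Ingrid, and Kwame; loses to Omar → score 3.
Nadia has the best pairwise record.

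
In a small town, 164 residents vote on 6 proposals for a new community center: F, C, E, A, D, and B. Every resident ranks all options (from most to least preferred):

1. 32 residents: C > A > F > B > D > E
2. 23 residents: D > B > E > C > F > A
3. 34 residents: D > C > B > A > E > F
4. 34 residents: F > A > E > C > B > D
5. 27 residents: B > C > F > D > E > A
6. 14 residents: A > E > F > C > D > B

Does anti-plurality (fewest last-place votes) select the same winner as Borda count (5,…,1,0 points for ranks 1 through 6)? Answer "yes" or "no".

yes

Anti-plurality — last-place votes: F 34, C 0, E 32, A 50, D 34, B 14. Winner: C.
Borda — scores: F 412, C 546, E 288, A 402, D 385, B 427. Winner: C.
The two methods agree.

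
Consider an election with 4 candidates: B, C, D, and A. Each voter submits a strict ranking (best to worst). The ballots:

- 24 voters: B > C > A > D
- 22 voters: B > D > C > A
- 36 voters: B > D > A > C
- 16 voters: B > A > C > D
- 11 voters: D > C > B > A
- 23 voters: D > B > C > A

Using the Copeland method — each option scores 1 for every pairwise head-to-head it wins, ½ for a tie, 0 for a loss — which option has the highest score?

B

B: beats C, D, and A → score 3.
C: beats A; loses to B and D → score 1.
D: beats C and A; loses to B → score 2.
A: loses to B, C, and D → score 0.
B has the best pairwise record.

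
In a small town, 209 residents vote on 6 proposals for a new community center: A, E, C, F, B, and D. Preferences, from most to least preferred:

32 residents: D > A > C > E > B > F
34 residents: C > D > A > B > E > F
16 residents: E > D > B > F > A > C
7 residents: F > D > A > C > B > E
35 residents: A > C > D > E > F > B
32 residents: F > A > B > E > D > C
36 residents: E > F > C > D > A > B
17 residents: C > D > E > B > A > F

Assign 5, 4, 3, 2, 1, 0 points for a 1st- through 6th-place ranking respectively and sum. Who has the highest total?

A: 32·4 + 34·3 + 16·1 + 7·3 + 35·5 + 32·4 + 36·1 + 17·1 = 623
E: 32·2 + 34·1 + 16·5 + 7·0 + 35·2 + 32·2 + 36·5 + 17·3 = 543
C: 32·3 + 34·5 + 16·0 + 7·2 + 35·4 + 32·0 + 36·3 + 17·5 = 613
F: 32·0 + 34·0 + 16·2 + 7·5 + 35·1 + 32·5 + 36·4 + 17·0 = 406
B: 32·1 + 34·2 + 16·3 + 7·1 + 35·0 + 32·3 + 36·0 + 17·2 = 285
D: 32·5 + 34·4 + 16·4 + 7·4 + 35·3 + 32·1 + 36·2 + 17·4 = 665
D has the highest Borda score (665).

D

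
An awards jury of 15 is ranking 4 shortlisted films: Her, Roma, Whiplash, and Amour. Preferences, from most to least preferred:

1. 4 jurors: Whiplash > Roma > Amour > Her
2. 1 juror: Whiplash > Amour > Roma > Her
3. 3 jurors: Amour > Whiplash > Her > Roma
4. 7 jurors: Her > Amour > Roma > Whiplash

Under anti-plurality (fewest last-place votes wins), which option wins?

Last-place votes: Her 5, Roma 3, Whiplash 7, Amour 0.
Amour is ranked last by the fewest voters, so Amour wins.

Amour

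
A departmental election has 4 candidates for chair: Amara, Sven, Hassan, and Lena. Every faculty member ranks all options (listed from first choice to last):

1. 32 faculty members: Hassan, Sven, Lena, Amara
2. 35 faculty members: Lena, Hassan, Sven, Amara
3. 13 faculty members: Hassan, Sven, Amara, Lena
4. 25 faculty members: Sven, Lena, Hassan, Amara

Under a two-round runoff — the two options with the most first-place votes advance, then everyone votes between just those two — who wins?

Round 1 first-place votes: Amara 0, Sven 25, Hassan 45, Lena 35.
Hassan and Lena advance.
Runoff: Hassan is preferred to Lena by 45 voters; Lena by 60.
Lena wins the runoff.

Lena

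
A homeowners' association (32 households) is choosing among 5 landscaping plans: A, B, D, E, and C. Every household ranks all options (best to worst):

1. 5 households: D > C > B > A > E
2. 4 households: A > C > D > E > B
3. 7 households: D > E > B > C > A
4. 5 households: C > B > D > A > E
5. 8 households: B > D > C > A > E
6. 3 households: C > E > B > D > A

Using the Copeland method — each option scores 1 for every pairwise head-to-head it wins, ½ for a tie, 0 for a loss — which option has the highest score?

D

A: beats E; loses to B, D, and C → score 1.
B: beats A and E; ties D; loses to C → score 2.5.
D: beats A, E, and C; ties B → score 3.5.
E: loses to A, B, D, and C → score 0.
C: beats A, B, and E; loses to D → score 3.
D has the best pairwise record.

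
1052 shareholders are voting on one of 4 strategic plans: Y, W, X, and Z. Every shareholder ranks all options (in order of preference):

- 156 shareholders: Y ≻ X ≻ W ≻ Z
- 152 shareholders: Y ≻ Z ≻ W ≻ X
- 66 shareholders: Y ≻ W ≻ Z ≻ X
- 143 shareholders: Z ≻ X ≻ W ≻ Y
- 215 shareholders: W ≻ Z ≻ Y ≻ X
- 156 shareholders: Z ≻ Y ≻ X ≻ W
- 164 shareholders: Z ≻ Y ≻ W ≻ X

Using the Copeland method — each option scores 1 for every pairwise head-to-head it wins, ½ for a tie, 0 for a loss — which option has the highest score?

Y: beats W and X; loses to Z → score 2.
W: beats X; loses to Y and Z → score 1.
X: loses to Y, W, and Z → score 0.
Z: beats Y, W, and X → score 3.
Z has the best pairwise record.

Z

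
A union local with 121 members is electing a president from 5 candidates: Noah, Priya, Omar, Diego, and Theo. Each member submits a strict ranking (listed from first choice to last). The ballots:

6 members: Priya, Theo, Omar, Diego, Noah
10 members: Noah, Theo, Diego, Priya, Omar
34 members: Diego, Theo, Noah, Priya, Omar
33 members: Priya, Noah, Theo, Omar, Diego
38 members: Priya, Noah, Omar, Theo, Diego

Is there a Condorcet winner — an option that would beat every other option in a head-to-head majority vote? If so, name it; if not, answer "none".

Priya

Priya vs Noah: 77–44 for Priya.
Priya vs Omar: 121–0 for Priya.
Priya vs Diego: 77–44 for Priya.
Priya vs Theo: 77–44 for Priya.
Priya beats every other option head-to-head.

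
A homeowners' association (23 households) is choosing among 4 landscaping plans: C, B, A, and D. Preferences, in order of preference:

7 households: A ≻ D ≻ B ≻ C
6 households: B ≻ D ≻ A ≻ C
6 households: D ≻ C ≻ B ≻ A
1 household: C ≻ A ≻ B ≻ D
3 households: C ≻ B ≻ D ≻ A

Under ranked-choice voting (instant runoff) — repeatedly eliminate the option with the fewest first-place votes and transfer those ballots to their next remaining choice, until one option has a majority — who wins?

B

Round 1: C 4, B 6, A 7, D 6. Eliminate C.
Round 2: B 9, A 8, D 6. Eliminate D.
Round 3: B 15, A 8. B has a majority.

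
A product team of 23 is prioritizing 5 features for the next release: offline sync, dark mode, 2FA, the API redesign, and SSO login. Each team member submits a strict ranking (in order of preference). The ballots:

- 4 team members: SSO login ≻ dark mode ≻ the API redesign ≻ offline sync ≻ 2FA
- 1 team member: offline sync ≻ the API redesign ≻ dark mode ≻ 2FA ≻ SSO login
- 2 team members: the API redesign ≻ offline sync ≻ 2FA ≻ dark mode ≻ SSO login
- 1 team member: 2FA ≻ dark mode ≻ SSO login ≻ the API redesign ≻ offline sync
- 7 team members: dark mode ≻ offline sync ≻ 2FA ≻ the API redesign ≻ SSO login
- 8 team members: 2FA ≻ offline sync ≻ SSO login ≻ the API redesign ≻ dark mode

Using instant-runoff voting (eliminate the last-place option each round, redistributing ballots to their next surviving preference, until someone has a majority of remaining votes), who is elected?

dark mode

Round 1: offline sync 1, dark mode 7, 2FA 9, the API redesign 2, SSO login 4. Eliminate offline sync.
Round 2: dark mode 7, 2FA 9, the API redesign 3, SSO login 4. Eliminate the API redesign.
Round 3: dark mode 8, 2FA 11, SSO login 4. Eliminate SSO login.
Round 4: dark mode 12, 2FA 11. Dark mode has a majority.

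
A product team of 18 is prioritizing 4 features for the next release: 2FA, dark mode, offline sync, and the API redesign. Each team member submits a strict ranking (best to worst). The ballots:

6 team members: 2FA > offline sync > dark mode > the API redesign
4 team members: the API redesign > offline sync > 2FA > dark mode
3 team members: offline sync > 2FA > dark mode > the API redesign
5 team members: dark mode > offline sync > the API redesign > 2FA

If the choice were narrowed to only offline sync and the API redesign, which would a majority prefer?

offline sync

Voters preferring offline sync to the API redesign: 14; preferring the API redesign to offline sync: 4.
offline sync wins the head-to-head.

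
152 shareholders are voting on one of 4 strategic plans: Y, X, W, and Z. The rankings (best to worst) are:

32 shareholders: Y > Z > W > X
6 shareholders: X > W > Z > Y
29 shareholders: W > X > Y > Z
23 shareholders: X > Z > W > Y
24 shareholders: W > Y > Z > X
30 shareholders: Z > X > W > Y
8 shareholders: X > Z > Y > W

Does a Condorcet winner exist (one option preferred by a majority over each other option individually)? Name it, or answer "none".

none

Checking pairwise contests:
X beats Y 96–56.
W beats X 85–67.
Z beats W 93–59.
Y beats Z 85–67.
Every option loses at least one head-to-head, so there is no Condorcet winner.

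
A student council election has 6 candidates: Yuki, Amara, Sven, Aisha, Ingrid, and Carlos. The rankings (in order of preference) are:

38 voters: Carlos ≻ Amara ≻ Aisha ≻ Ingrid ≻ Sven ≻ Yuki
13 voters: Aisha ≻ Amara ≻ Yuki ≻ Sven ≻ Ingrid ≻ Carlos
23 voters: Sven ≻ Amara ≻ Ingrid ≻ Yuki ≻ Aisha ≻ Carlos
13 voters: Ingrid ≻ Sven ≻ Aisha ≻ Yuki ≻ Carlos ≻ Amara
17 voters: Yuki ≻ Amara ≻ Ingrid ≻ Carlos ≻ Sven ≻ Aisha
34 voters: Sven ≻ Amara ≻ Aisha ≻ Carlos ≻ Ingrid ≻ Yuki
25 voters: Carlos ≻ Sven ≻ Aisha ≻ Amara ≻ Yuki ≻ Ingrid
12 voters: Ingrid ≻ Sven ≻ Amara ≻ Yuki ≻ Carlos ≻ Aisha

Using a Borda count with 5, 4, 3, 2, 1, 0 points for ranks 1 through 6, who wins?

Yuki: 38·0 + 13·3 + 23·2 + 13·2 + 17·5 + 34·0 + 25·1 + 12·2 = 245
Amara: 38·4 + 13·4 + 23·4 + 13·0 + 17·4 + 34·4 + 25·2 + 12·3 = 586
Sven: 38·1 + 13·2 + 23·5 + 13·4 + 17·1 + 34·5 + 25·4 + 12·4 = 566
Aisha: 38·3 + 13·5 + 23·1 + 13·3 + 17·0 + 34·3 + 25·3 + 12·0 = 418
Ingrid: 38·2 + 13·1 + 23·3 + 13·5 + 17·3 + 34·1 + 25·0 + 12·5 = 368
Carlos: 38·5 + 13·0 + 23·0 + 13·1 + 17·2 + 34·2 + 25·5 + 12·1 = 442
Amara has the highest Borda score (586).

Amara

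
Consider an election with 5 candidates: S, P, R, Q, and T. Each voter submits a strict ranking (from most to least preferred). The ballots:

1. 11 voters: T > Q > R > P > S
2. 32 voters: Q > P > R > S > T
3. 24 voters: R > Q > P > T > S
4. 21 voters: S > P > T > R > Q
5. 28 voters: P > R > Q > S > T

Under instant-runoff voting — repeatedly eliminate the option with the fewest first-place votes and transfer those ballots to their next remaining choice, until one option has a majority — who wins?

Round 1: S 21, P 28, R 24, Q 32, T 11. Eliminate T.
Round 2: S 21, P 28, R 24, Q 43. Eliminate S.
Round 3: P 49, R 24, Q 43. Eliminate R.
Round 4: P 49, Q 67. Q has a majority.

Q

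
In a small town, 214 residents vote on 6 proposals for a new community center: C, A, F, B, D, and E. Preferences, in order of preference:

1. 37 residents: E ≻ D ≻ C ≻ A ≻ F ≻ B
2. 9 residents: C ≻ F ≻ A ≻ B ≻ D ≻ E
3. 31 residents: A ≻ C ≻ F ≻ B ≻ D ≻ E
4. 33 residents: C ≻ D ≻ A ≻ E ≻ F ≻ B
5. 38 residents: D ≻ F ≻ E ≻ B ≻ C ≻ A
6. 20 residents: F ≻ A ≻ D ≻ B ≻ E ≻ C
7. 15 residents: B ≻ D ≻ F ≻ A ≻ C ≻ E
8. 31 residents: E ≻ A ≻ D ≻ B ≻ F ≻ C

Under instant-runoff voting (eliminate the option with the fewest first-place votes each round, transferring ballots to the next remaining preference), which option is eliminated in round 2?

F

Round 1: C 42, A 31, F 20, B 15, D 38, E 68. Eliminate B.
Round 2: C 42, A 31, F 20, D 53, E 68. Eliminate F.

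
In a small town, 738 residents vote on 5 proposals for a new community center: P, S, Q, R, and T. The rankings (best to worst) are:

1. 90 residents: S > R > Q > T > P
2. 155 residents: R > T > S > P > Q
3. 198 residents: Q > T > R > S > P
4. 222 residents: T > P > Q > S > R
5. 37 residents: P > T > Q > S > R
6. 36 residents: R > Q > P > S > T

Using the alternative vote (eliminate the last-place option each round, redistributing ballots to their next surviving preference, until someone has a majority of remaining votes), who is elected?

T

Round 1: P 37, S 90, Q 198, R 191, T 222. Eliminate P.
Round 2: S 90, Q 198, R 191, T 259. Eliminate S.
Round 3: Q 198, R 281, T 259. Eliminate Q.
Round 4: R 281, T 457. T has a majority.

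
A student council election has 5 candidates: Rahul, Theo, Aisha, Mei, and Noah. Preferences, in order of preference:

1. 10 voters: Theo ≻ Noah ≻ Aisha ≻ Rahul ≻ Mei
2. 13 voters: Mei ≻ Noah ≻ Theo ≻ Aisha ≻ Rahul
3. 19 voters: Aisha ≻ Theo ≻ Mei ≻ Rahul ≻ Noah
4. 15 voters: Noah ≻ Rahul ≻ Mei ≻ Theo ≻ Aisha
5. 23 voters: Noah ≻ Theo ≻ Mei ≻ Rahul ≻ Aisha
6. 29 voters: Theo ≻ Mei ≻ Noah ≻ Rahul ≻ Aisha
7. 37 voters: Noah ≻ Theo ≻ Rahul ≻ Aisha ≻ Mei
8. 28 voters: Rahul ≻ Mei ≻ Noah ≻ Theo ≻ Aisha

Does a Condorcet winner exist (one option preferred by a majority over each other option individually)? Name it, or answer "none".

Checking pairwise contests:
Theo beats Rahul 131–43.
Noah beats Theo 116–58.
Rahul beats Aisha 132–42.
Rahul beats Mei 90–84.
Mei beats Noah 89–85.
Every option loses at least one head-to-head, so there is no Condorcet winner.

none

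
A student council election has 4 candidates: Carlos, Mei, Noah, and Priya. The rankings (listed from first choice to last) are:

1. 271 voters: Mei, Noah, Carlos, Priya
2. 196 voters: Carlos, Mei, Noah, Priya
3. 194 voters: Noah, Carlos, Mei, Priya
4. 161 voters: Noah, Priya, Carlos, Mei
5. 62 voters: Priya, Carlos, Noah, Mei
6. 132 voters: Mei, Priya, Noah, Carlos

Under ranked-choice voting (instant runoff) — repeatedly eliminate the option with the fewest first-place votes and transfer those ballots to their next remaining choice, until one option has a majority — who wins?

Mei

Round 1: Carlos 196, Mei 403, Noah 355, Priya 62. Eliminate Priya.
Round 2: Carlos 258, Mei 403, Noah 355. Eliminate Carlos.
Round 3: Mei 599, Noah 417. Mei has a majority.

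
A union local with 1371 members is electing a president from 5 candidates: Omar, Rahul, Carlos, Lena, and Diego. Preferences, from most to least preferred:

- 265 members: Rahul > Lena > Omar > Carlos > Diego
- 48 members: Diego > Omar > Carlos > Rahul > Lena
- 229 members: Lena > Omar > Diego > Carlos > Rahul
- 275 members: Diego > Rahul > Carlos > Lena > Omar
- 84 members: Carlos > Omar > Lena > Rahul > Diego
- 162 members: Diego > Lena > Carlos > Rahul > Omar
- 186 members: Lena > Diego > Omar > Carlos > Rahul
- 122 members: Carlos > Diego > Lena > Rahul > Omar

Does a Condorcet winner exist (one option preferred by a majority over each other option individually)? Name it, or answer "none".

Lena

Lena vs Omar: 1239–132 for Lena.
Lena vs Rahul: 783–588 for Lena.
Lena vs Carlos: 842–529 for Lena.
Lena vs Diego: 764–607 for Lena.
Lena beats every other option head-to-head.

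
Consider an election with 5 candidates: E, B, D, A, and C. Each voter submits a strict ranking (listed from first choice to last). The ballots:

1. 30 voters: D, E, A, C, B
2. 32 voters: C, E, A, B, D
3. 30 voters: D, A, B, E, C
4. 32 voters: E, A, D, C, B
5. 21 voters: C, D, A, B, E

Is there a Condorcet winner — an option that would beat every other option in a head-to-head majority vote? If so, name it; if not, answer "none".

D vs E: 81–64 for D.
D vs B: 113–32 for D.
D vs A: 81–64 for D.
D vs C: 92–53 for D.
D beats every other option head-to-head.

D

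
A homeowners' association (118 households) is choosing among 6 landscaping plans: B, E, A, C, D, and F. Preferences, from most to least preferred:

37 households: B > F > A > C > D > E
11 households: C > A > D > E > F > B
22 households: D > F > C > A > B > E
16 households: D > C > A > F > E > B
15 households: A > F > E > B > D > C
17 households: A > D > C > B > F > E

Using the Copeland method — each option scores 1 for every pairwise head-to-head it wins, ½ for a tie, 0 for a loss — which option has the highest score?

A

B: beats E; loses to A, C, D, and F → score 1.
E: loses to B, A, C, D, and F → score 0.
A: beats B, E, C, and D; ties F → score 4.5.
C: beats B and E; loses to A, D, and F → score 2.
D: beats B, E, C, and F; loses to A → score 4.
F: beats B, E, and C; ties A; loses to D → score 3.5.
A has the best pairwise record.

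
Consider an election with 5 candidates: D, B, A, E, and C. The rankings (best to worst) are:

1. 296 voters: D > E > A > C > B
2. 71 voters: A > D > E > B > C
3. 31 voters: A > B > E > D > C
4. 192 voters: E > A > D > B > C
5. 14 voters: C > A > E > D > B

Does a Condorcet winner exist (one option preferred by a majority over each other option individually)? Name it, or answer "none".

Checking pairwise contests:
A beats D 308–296.
D beats B 573–31.
E beats A 488–116.
D beats E 367–237.
D beats C 590–14.
Every option loses at least one head-to-head, so there is no Condorcet winner.

none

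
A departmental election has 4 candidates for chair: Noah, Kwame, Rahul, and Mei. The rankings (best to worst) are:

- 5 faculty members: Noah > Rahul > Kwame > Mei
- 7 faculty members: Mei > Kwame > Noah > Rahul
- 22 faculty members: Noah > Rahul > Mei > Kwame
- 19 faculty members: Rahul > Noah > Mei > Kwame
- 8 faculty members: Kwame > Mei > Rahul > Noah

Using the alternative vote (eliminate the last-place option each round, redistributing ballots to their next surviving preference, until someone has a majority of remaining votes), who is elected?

Round 1: Noah 27, Kwame 8, Rahul 19, Mei 7. Eliminate Mei.
Round 2: Noah 27, Kwame 15, Rahul 19. Eliminate Kwame.
Round 3: Noah 34, Rahul 27. Noah has a majority.

Noah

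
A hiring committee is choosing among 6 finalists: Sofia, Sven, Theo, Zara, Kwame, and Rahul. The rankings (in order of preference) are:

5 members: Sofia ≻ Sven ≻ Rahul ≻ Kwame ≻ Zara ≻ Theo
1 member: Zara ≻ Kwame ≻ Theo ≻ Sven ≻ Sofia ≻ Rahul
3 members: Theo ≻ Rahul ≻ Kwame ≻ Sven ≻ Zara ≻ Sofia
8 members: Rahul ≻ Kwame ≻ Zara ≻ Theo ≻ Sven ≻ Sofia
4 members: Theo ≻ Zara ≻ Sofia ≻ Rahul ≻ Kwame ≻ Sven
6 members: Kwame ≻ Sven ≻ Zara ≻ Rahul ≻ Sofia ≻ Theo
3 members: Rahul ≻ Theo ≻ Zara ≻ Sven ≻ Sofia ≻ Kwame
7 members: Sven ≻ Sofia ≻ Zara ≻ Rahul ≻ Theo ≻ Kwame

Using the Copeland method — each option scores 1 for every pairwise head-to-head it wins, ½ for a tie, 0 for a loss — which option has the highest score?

Sofia: beats Kwame; loses to Sven, Theo, Zara, and Rahul → score 1.
Sven: beats Sofia, Zara, and Rahul; loses to Theo and Kwame → score 3.
Theo: beats Sofia and Sven; loses to Zara, Kwame, and Rahul → score 2.
Zara: beats Sofia and Theo; loses to Sven, Kwame, and Rahul → score 2.
Kwame: beats Sven, Theo, and Zara; loses to Sofia and Rahul → score 3.
Rahul: beats Sofia, Theo, Zara, and Kwame; loses to Sven → score 4.
Rahul has the best pairwise record.

Rahul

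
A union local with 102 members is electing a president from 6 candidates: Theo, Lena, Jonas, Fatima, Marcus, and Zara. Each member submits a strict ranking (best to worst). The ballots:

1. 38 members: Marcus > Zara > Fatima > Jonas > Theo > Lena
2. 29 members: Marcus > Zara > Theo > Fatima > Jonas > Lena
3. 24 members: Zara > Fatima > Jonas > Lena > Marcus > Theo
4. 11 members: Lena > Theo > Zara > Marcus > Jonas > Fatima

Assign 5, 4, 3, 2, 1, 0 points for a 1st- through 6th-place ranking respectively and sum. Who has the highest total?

Zara

Theo: 38·1 + 29·3 + 24·0 + 11·4 = 169
Lena: 38·0 + 29·0 + 24·2 + 11·5 = 103
Jonas: 38·2 + 29·1 + 24·3 + 11·1 = 188
Fatima: 38·3 + 29·2 + 24·4 + 11·0 = 268
Marcus: 38·5 + 29·5 + 24·1 + 11·2 = 381
Zara: 38·4 + 29·4 + 24·5 + 11·3 = 421
Zara has the highest Borda score (421).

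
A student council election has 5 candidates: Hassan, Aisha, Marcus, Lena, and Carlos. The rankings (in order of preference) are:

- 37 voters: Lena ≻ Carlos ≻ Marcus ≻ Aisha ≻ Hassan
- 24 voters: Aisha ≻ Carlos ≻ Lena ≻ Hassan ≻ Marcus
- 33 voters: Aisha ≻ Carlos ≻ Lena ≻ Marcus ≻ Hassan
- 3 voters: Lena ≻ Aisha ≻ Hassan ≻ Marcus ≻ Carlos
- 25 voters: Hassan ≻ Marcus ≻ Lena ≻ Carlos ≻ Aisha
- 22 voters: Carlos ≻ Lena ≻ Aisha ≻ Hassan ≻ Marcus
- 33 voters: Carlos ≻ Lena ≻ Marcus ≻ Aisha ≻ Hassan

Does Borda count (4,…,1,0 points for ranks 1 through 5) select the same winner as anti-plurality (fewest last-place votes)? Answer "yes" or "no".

no

Borda — scores: Hassan 152, Aisha 351, Marcus 251, Lena 489, Carlos 527. Winner: Carlos.
Anti-plurality — last-place votes: Hassan 103, Aisha 25, Marcus 46, Lena 0, Carlos 3. Winner: Lena.
The two methods disagree.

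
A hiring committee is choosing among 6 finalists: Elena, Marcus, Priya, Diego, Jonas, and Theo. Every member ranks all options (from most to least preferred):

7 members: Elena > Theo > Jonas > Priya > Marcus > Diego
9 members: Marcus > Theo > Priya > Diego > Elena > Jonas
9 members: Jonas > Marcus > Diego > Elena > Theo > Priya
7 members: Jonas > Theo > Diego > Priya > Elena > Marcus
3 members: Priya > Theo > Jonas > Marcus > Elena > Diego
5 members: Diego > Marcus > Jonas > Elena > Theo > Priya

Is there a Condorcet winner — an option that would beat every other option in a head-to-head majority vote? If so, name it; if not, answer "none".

Jonas

Jonas vs Elena: 24–16 for Jonas.
Jonas vs Marcus: 26–14 for Jonas.
Jonas vs Priya: 28–12 for Jonas.
Jonas vs Diego: 26–14 for Jonas.
Jonas vs Theo: 21–19 for Jonas.
Jonas beats every other option head-to-head.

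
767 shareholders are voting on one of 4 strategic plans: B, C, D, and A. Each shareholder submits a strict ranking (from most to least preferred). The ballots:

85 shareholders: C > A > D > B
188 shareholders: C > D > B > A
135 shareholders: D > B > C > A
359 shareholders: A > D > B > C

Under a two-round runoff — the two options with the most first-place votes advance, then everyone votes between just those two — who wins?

C

Round 1 first-place votes: B 0, C 273, D 135, A 359.
A and C advance.
Runoff: A is preferred to C by 359 voters; C by 408.
C wins the runoff.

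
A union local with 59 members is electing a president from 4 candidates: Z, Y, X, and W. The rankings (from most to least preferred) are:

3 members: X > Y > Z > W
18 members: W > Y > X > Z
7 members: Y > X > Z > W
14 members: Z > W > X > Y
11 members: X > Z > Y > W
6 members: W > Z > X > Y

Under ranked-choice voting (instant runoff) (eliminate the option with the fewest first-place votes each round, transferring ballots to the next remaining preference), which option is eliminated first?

Round 1: Z 14, Y 7, X 14, W 24. Eliminate Y.

Y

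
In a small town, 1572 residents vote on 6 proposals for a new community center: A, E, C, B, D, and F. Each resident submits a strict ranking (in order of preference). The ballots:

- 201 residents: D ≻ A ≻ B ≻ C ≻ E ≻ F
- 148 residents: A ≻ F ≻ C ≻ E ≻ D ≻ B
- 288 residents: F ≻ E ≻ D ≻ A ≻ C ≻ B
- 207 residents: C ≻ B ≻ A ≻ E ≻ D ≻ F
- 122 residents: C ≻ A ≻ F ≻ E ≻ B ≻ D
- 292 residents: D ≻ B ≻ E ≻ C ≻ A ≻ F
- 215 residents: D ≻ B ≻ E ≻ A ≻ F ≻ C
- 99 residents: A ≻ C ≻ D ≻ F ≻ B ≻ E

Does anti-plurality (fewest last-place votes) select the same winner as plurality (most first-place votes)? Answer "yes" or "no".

Anti-plurality — last-place votes: A 0, E 99, C 215, B 436, D 122, F 700. Winner: A.
Plurality — first-place votes: A 247, E 0, C 329, B 0, D 708, F 288. Winner: D.
The two methods disagree.

no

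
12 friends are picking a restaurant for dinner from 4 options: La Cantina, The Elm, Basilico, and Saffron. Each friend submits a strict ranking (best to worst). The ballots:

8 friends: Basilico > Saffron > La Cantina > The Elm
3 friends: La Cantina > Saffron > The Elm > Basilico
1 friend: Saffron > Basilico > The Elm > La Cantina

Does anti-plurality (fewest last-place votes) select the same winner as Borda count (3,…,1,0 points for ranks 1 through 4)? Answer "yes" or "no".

Anti-plurality — last-place votes: La Cantina 1, The Elm 8, Basilico 3, Saffron 0. Winner: Saffron.
Borda — scores: La Cantina 17, The Elm 4, Basilico 26, Saffron 25. Winner: Basilico.
The two methods disagree.

no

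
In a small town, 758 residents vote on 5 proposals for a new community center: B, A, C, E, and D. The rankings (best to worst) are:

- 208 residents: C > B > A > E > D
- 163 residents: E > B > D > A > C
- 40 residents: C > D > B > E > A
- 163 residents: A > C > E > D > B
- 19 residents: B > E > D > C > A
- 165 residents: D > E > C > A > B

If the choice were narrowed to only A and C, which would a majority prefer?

C

Voters preferring A to C: 326; preferring C to A: 432.
C wins the head-to-head.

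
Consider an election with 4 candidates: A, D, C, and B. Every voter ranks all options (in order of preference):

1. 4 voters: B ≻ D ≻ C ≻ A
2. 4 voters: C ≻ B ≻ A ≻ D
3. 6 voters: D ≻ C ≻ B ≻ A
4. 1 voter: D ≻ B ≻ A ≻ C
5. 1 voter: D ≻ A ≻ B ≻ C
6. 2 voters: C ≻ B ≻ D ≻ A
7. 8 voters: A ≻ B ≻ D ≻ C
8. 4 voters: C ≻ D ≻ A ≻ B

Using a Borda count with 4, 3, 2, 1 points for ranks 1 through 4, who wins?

D

A: 4·1 + 4·2 + 6·1 + 1·2 + 1·3 + 2·1 + 8·4 + 4·2 = 65
D: 4·3 + 4·1 + 6·4 + 1·4 + 1·4 + 2·2 + 8·2 + 4·3 = 80
C: 4·2 + 4·4 + 6·3 + 1·1 + 1·1 + 2·4 + 8·1 + 4·4 = 76
B: 4·4 + 4·3 + 6·2 + 1·3 + 1·2 + 2·3 + 8·3 + 4·1 = 79
D has the highest Borda score (80).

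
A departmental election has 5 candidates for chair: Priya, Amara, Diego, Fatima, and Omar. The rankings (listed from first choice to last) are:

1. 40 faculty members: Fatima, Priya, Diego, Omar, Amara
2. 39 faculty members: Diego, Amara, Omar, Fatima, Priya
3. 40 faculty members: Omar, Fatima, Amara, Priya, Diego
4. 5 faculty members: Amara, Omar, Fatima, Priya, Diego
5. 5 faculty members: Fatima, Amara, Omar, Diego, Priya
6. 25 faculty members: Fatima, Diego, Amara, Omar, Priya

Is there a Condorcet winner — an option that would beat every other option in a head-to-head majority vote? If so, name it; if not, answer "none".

none

Checking pairwise contests:
Amara beats Priya 114–40.
Diego beats Amara 104–50.
Priya beats Diego 85–69.
Omar beats Fatima 84–70.
Diego beats Omar 104–50.
Every option loses at least one head-to-head, so there is no Condorcet winner.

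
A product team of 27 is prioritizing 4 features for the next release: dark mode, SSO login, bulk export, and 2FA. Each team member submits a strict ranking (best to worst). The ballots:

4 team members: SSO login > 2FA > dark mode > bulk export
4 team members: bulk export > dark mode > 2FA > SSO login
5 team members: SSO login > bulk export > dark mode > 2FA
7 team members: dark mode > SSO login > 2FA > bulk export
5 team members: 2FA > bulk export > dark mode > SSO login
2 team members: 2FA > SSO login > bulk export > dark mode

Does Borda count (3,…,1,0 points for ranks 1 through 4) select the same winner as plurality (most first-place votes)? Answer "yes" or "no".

Borda — scores: dark mode 43, SSO login 45, bulk export 34, 2FA 40. Winner: SSO login.
Plurality — first-place votes: dark mode 7, SSO login 9, bulk export 4, 2FA 7. Winner: SSO login.
The two methods agree.

yes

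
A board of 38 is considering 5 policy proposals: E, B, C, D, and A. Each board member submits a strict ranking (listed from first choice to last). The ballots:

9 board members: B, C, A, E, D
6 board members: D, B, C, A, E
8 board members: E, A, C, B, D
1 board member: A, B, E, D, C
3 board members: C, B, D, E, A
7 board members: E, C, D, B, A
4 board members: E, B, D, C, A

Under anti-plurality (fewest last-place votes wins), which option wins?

B

Last-place votes: E 6, B 0, C 1, D 17, A 14.
B is ranked last by the fewest voters, so B wins.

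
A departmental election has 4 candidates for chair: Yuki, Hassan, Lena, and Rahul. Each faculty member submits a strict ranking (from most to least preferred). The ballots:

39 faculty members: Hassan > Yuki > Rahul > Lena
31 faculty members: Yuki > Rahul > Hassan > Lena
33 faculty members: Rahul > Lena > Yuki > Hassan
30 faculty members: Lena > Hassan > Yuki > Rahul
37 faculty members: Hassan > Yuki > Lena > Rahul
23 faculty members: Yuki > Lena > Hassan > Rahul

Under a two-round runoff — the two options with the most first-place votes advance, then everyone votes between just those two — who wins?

Round 1 first-place votes: Yuki 54, Hassan 76, Lena 30, Rahul 33.
Hassan and Yuki advance.
Runoff: Hassan is preferred to Yuki by 106 voters; Yuki by 87.
Hassan wins the runoff.

Hassan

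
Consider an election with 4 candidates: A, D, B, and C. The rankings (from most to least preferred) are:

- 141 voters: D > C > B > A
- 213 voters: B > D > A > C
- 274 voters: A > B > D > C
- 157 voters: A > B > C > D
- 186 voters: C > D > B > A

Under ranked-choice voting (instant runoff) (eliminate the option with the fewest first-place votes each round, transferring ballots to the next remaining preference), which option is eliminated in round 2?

B

Round 1: A 431, D 141, B 213, C 186. Eliminate D.
Round 2: A 431, B 213, C 327. Eliminate B.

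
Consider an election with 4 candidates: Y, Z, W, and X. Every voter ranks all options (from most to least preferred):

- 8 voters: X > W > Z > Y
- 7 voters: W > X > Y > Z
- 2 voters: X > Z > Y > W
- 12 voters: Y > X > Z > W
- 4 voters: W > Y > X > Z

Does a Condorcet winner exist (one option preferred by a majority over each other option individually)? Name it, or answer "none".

X

X vs Y: 17–16 for X.
X vs Z: 33–0 for X.
X vs W: 22–11 for X.
X beats every other option head-to-head.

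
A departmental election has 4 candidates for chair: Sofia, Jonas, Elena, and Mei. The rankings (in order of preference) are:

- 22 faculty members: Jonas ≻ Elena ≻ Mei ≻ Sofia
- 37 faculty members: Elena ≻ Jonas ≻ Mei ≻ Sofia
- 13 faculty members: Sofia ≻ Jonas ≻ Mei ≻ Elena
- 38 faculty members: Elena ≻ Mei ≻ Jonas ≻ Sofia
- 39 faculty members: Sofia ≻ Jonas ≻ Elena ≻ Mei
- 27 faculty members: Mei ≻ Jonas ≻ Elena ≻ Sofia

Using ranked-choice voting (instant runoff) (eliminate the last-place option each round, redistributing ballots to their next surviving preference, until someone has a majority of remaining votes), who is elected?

Round 1: Sofia 52, Jonas 22, Elena 75, Mei 27. Eliminate Jonas.
Round 2: Sofia 52, Elena 97, Mei 27. Elena has a majority.

Elena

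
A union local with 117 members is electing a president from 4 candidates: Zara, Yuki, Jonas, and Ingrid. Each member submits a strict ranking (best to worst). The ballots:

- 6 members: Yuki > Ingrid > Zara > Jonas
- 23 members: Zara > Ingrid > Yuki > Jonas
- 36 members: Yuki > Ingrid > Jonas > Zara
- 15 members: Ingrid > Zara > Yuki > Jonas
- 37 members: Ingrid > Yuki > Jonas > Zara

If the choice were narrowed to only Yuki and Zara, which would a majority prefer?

Voters preferring Yuki to Zara: 79; preferring Zara to Yuki: 38.
Yuki wins the head-to-head.

Yuki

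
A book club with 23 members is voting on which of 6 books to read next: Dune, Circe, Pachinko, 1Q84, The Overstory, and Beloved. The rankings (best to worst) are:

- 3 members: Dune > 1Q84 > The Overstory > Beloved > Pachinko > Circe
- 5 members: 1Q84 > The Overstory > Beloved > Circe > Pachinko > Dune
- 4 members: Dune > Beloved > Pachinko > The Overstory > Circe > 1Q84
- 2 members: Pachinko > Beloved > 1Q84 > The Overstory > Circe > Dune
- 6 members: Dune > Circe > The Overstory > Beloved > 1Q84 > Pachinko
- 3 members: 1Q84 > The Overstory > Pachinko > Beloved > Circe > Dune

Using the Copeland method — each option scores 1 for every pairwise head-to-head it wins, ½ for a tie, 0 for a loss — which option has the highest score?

Dune

Dune: beats Circe, Pachinko, 1Q84, The Overstory, and Beloved → score 5.
Circe: loses to Dune, Pachinko, 1Q84, The Overstory, and Beloved → score 0.
Pachinko: beats Circe; loses to Dune, 1Q84, The Overstory, and Beloved → score 1.
1Q84: beats Circe, Pachinko, and The Overstory; loses to Dune and Beloved → score 3.
The Overstory: beats Circe, Pachinko, and Beloved; loses to Dune and 1Q84 → score 3.
Beloved: beats Circe, Pachinko, and 1Q84; loses to Dune and The Overstory → score 3.
Dune has the best pairwise record.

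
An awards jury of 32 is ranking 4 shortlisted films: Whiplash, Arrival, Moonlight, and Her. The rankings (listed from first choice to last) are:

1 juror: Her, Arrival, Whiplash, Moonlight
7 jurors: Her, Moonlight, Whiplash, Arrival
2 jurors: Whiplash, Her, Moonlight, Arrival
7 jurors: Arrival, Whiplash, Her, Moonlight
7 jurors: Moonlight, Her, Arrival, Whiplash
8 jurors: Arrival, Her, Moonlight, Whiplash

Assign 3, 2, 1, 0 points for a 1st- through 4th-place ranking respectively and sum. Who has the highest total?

Her

Whiplash: 1·1 + 7·1 + 2·3 + 7·2 + 7·0 + 8·0 = 28
Arrival: 1·2 + 7·0 + 2·0 + 7·3 + 7·1 + 8·3 = 54
Moonlight: 1·0 + 7·2 + 2·1 + 7·0 + 7·3 + 8·1 = 45
Her: 1·3 + 7·3 + 2·2 + 7·1 + 7·2 + 8·2 = 65
Her has the highest Borda score (65).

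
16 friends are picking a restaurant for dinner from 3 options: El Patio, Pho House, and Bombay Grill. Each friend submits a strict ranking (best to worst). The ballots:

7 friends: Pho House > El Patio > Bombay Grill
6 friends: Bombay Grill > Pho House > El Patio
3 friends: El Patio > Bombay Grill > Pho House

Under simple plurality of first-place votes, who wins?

Pho House

First-place votes: El Patio 3, Pho House 7, Bombay Grill 6.
Pho House has the most first-place votes.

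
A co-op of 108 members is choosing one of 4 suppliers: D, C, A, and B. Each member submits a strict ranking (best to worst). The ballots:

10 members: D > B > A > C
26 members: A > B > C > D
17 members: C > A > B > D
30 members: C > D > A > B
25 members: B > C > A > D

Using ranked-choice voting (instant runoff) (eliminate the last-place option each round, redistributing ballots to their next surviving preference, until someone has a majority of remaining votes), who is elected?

Round 1: D 10, C 47, A 26, B 25. Eliminate D.
Round 2: C 47, A 26, B 35. Eliminate A.
Round 3: C 47, B 61. B has a majority.

B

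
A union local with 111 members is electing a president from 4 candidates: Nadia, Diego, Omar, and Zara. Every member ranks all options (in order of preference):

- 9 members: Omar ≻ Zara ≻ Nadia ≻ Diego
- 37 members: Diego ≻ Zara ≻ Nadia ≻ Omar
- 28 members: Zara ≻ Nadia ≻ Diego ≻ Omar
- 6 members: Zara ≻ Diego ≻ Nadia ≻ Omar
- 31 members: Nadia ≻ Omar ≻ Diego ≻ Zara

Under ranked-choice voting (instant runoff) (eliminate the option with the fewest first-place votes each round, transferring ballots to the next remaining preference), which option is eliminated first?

Round 1: Nadia 31, Diego 37, Omar 9, Zara 34. Eliminate Omar.

Omar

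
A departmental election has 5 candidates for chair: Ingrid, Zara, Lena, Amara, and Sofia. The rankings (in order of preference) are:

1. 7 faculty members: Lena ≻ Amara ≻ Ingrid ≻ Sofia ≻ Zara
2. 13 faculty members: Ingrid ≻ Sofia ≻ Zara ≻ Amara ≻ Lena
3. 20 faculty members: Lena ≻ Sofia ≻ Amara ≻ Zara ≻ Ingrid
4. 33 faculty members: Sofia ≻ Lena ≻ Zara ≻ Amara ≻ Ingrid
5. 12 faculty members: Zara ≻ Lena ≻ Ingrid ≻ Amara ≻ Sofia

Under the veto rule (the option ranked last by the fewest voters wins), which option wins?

Last-place votes: Ingrid 53, Zara 7, Lena 13, Amara 0, Sofia 12.
Amara is ranked last by the fewest voters, so Amara wins.

Amara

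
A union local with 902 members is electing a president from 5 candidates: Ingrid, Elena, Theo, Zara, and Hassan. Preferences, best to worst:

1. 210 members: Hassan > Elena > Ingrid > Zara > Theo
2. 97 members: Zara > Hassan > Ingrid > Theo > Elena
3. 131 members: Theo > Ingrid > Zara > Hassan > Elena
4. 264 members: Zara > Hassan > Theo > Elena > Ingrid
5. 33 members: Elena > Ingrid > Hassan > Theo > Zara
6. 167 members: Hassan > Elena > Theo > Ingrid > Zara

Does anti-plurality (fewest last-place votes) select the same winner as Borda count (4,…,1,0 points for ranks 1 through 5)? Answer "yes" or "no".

yes

Anti-plurality — last-place votes: Ingrid 264, Elena 228, Theo 210, Zara 200, Hassan 0. Winner: Hassan.
Borda — scores: Ingrid 1273, Elena 1527, Theo 1516, Zara 1916, Hassan 2788. Winner: Hassan.
The two methods agree.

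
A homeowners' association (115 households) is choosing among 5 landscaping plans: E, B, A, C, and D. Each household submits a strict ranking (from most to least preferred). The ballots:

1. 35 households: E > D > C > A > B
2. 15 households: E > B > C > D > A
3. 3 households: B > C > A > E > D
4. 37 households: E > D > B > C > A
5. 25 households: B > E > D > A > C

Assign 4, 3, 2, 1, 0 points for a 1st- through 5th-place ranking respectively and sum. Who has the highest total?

E

E: 35·4 + 15·4 + 3·1 + 37·4 + 25·3 = 426
B: 35·0 + 15·3 + 3·4 + 37·2 + 25·4 = 231
A: 35·1 + 15·0 + 3·2 + 37·0 + 25·1 = 66
C: 35·2 + 15·2 + 3·3 + 37·1 + 25·0 = 146
D: 35·3 + 15·1 + 3·0 + 37·3 + 25·2 = 281
E has the highest Borda score (426).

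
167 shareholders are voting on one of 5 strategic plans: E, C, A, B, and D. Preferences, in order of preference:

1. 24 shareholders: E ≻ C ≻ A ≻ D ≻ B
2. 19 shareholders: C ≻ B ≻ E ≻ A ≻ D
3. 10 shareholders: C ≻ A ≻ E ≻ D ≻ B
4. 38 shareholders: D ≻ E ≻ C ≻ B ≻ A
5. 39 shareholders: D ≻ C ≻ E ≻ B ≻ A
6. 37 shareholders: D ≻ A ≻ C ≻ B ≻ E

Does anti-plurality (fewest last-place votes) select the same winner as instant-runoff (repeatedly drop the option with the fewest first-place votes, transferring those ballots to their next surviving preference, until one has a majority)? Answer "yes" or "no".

no

Anti-plurality — last-place votes: E 37, C 0, A 77, B 34, D 19. Winner: C.
Instant-runoff — R1 E 24, C 29, A 0, B 0, D 114 (D winner). Winner: D.
The two methods disagree.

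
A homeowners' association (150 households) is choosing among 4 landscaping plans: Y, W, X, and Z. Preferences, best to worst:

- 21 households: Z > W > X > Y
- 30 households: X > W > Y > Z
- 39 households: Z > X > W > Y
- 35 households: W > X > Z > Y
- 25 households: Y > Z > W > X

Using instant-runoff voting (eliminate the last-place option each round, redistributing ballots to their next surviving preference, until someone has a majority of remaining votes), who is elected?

Round 1: Y 25, W 35, X 30, Z 60. Eliminate Y.
Round 2: W 35, X 30, Z 85. Z has a majority.

Z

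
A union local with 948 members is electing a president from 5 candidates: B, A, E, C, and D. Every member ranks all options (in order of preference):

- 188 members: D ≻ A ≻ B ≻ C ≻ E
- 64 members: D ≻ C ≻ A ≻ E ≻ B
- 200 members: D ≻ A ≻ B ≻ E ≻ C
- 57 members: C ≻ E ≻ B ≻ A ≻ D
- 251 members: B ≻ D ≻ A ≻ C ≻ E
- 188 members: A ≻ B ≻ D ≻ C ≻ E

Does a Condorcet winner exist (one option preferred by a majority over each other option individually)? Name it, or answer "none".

none

Checking pairwise contests:
A beats B 640–308.
D beats A 703–245.
B beats E 827–121.
B beats C 827–121.
B beats D 496–452.
Every option loses at least one head-to-head, so there is no Condorcet winner.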